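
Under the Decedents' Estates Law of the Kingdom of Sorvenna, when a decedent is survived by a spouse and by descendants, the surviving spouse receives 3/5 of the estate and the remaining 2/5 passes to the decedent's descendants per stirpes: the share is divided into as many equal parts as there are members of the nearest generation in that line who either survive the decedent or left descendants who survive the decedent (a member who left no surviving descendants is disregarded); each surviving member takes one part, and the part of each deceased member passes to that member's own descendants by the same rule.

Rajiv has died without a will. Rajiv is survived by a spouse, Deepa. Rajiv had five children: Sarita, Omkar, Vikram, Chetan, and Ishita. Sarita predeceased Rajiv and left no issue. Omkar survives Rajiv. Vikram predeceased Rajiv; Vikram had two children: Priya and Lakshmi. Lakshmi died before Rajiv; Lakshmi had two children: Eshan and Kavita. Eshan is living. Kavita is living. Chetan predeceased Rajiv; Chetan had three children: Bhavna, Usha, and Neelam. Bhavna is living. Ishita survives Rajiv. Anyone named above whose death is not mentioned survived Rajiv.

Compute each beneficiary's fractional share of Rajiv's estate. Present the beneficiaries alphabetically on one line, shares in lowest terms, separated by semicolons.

Deepa, as surviving spouse, takes 3/5.
The remaining 2/5 passes to Rajiv's descendants per stirpes.
Sarita left no surviving issue, so that branch lapses and is disregarded.
The 2/5 is divided into 4 equal shares of 1/10 among Omkar, Vikram, Chetan, Ishita.
Omkar is living and takes 1/10.
Vikram predeceased; the 1/10 allotted to Vikram's branch passes to Vikram's issue by representation.
The 1/10 is divided into 2 equal shares of 1/20 among Priya, Lakshmi.
Priya is living and takes 1/20.
Lakshmi predeceased; the 1/20 allotted to Lakshmi's branch passes to Lakshmi's issue by representation.
The 1/20 is divided into 2 equal shares of 1/40 among Eshan, Kavita.
Eshan is living and takes 1/40.
Kavita is living and takes 1/40.
Chetan predeceased; the 1/10 allotted to Chetan's branch passes to Chetan's issue by representation.
The 1/10 is divided into 3 equal shares of 1/30 among Bhavna, Usha, Neelam.
Bhavna is living and takes 1/30.
Usha is living and takes 1/30.
Neelam is living and takes 1/30.
Ishita is living and takes 1/10.

Bhavna 1/30; Deepa 3/5; Eshan 1/40; Ishita 1/10; Kavita 1/40; Neelam 1/30; Omkar 1/10; Priya 1/20; Usha 1/30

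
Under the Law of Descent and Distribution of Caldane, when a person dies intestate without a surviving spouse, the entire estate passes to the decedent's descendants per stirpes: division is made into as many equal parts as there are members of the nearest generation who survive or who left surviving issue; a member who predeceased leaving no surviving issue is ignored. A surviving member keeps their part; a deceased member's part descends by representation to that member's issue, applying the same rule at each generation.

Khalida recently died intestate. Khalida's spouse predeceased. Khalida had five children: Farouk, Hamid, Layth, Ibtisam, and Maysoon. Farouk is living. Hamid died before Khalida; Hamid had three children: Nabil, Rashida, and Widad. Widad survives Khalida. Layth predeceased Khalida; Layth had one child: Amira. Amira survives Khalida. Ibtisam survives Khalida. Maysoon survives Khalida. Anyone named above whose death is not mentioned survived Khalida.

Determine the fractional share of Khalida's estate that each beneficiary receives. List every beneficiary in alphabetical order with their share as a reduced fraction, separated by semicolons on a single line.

There is no surviving spouse, so the entire estate passes to Khalida's descendants per stirpes.
The estate is divided into 5 equal shares of 1/5 among Farouk, Hamid, Layth, Ibtisam, Maysoon.
Farouk is living and takes 1/5.
Hamid predeceased; the 1/5 allotted to Hamid's branch passes to Hamid's issue by representation.
The 1/5 is divided into 3 equal shares of 1/15 among Nabil, Rashida, Widad.
Nabil is living and takes 1/15.
Rashida is living and takes 1/15.
Widad is living and takes 1/15.
Layth predeceased; the 1/5 allotted to Layth's branch passes to Layth's issue by representation.
Amira is the sole taker at this level and receives the full 1/5.
Ibtisam is living and takes 1/5.
Maysoon is living and takes 1/5.

Amira 1/5; Farouk 1/5; Ibtisam 1/5; Maysoon 1/5; Nabil 1/15; Rashida 1/15; Widad 1/15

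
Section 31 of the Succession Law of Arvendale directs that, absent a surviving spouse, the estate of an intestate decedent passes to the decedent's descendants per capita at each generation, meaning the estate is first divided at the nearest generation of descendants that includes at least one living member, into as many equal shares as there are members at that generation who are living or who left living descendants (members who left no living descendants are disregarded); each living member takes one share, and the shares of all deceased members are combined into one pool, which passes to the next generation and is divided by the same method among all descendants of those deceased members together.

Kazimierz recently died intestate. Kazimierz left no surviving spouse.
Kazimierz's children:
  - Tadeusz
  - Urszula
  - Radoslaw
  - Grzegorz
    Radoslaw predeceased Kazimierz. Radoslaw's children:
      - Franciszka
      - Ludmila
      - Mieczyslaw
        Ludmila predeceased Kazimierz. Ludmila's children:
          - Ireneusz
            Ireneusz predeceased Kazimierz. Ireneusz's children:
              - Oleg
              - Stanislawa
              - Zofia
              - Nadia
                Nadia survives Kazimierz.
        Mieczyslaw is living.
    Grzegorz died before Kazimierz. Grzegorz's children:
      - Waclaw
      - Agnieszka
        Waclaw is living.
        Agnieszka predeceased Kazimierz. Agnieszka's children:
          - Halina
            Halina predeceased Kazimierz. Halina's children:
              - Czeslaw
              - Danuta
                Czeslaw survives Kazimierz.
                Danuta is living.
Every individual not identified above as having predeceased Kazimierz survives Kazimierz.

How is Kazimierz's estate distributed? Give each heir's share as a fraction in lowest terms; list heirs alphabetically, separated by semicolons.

There is no surviving spouse, so the entire estate passes to Kazimierz's descendants per capita at each generation.
At generation 1 (Tadeusz, Urszula, Radoslaw, Grzegorz) there are 4 shares of (1)/4 = 1/4 each.
Living: Tadeusz and Urszula — each takes 1/4.
Deceased: Radoslaw and Grzegorz. Their combined 1/2 is pooled and carried to generation 2.
At generation 2 (Franciszka, Ludmila, Mieczyslaw, Waclaw, Agnieszka) there are 5 shares of (1/2)/5 = 1/10 each.
Living: Franciszka, Mieczyslaw, and Waclaw — each takes 1/10.
Deceased: Ludmila and Agnieszka. Their combined 1/5 is pooled and carried to generation 3.
At generation 3 (Ireneusz, Halina) there are 2 shares of (1/5)/2 = 1/10 each.
Deceased: Ireneusz and Halina. Their combined 1/5 is pooled and carried to generation 4.
At generation 4 (Oleg, Stanislawa, Zofia, Nadia, Czeslaw, Danuta) there are 6 shares of (1/5)/6 = 1/30 each.
Living: Oleg, Stanislawa, Zofia, Nadia, Czeslaw, and Danuta — each takes 1/30.

Czeslaw 1/30; Danuta 1/30; Franciszka 1/10; Mieczyslaw 1/10; Nadia 1/30; Oleg 1/30; Stanislawa 1/30; Tadeusz 1/4; Urszula 1/4; Waclaw 1/10; Zofia 1/30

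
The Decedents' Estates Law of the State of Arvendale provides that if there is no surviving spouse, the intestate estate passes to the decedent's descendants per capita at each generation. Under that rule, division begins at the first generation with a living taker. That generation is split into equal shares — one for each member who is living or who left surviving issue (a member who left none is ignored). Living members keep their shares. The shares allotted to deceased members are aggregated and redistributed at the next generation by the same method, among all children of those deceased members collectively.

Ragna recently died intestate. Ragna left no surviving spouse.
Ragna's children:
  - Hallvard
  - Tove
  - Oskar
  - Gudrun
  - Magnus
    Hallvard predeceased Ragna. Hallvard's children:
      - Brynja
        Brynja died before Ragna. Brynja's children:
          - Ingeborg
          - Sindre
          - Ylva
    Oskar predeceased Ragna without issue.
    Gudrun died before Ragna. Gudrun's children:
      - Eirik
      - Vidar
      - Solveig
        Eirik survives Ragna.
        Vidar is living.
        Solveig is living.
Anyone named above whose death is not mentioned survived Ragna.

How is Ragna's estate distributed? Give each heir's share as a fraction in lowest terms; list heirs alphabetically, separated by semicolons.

There is no surviving spouse, so the entire estate passes to Ragna's descendants per capita at each generation.
At generation 1 (Hallvard, Tove, Gudrun, Magnus) there are 4 shares of (1)/4 = 1/4 each.
Living: Tove and Magnus — each takes 1/4.
Deceased: Hallvard and Gudrun. Their combined 1/2 is pooled and carried to generation 2.
At generation 2 (Brynja, Eirik, Vidar, Solveig) there are 4 shares of (1/2)/4 = 1/8 each.
Living: Eirik, Vidar, and Solveig — each takes 1/8.
Deceased: Brynja. That 1/8 share is carried to generation 3.
At generation 3 (Ingeborg, Sindre, Ylva) there are 3 shares of (1/8)/3 = 1/24 each.
Living: Ingeborg, Sindre, and Ylva — each takes 1/24.

Eirik 1/8; Ingeborg 1/24; Magnus 1/4; Sindre 1/24; Solveig 1/8; Tove 1/4; Vidar 1/8; Ylva 1/24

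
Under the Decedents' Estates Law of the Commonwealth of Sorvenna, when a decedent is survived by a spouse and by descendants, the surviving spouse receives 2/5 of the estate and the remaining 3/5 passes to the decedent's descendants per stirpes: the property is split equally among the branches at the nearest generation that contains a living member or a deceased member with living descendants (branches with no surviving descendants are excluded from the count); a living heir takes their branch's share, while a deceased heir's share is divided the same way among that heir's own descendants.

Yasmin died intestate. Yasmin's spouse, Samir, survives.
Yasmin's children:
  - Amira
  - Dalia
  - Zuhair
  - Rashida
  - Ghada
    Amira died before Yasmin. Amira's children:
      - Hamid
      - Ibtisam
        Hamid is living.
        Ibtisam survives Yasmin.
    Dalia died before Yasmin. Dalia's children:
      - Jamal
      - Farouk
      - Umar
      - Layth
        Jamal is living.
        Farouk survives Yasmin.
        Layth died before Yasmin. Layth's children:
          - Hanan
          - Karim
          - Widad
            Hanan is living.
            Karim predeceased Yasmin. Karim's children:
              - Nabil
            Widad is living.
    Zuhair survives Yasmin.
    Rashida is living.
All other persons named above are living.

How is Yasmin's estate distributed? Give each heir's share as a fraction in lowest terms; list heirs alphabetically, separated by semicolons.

Farouk 3/100; Ghada 3/25; Hamid 3/50; Hanan 1/100; Ibtisam 3/50; Jamal 3/100; Nabil 1/100; Rashida 3/25; Samir 2/5; Umar 3/100; Widad 1/100; Zuhair 3/25

Samir, as surviving spouse, takes 2/5.
The remaining 3/5 passes to Yasmin's descendants per stirpes.
The 3/5 is divided into 5 equal shares of 3/25 among Amira, Dalia, Zuhair, Rashida, Ghada.
Amira predeceased; the 3/25 allotted to Amira's branch passes to Amira's issue by representation.
The 3/25 is divided into 2 equal shares of 3/50 among Hamid, Ibtisam.
Hamid is living and takes 3/50.
Ibtisam is living and takes 3/50.
Dalia predeceased; the 3/25 allotted to Dalia's branch passes to Dalia's issue by representation.
The 3/25 is divided into 4 equal shares of 3/100 among Jamal, Farouk, Umar, Layth.
Jamal is living and takes 3/100.
Farouk is living and takes 3/100.
Umar is living and takes 3/100.
Layth predeceased; the 3/100 allotted to Layth's branch passes to Layth's issue by representation.
The 3/100 is divided into 3 equal shares of 1/100 among Hanan, Karim, Widad.
Hanan is living and takes 1/100.
Karim predeceased; the 1/100 allotted to Karim's branch passes to Karim's issue by representation.
Nabil is the sole taker at this level and receives the full 1/100.
Widad is living and takes 1/100.
Zuhair is living and takes 3/25.
Rashida is living and takes 3/25.
Ghada is living and takes 3/25.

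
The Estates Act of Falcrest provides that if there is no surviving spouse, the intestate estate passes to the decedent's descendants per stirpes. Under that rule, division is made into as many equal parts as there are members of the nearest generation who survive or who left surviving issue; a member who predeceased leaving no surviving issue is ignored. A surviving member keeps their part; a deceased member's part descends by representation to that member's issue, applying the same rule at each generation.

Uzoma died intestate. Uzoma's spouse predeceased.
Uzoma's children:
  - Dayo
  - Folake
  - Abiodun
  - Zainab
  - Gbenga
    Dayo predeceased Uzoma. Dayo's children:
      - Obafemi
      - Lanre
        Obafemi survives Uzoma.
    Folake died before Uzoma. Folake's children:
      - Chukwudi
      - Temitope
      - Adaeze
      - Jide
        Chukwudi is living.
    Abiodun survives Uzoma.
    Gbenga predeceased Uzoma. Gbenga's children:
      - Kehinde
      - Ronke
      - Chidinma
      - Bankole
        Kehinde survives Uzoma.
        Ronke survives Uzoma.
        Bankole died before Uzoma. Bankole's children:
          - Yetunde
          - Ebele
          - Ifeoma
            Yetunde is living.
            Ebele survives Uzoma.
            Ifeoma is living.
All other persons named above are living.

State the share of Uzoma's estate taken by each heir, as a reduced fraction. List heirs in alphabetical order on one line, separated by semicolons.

Abiodun 1/5; Adaeze 1/20; Chidinma 1/20; Chukwudi 1/20; Ebele 1/60; Ifeoma 1/60; Jide 1/20; Kehinde 1/20; Lanre 1/10; Obafemi 1/10; Ronke 1/20; Temitope 1/20; Yetunde 1/60; Zainab 1/5

There is no surviving spouse, so the entire estate passes to Uzoma's descendants per stirpes.
The estate is divided into 5 equal shares of 1/5 among Dayo, Folake, Abiodun, Zainab, Gbenga.
Dayo predeceased; the 1/5 allotted to Dayo's branch passes to Dayo's issue by representation.
The 1/5 is divided into 2 equal shares of 1/10 among Obafemi, Lanre.
Obafemi is living and takes 1/10.
Lanre is living and takes 1/10.
Folake predeceased; the 1/5 allotted to Folake's branch passes to Folake's issue by representation.
The 1/5 is divided into 4 equal shares of 1/20 among Chukwudi, Temitope, Adaeze, Jide.
Chukwudi is living and takes 1/20.
Temitope is living and takes 1/20.
Adaeze is living and takes 1/20.
Jide is living and takes 1/20.
Abiodun is living and takes 1/5.
Zainab is living and takes 1/5.
Gbenga predeceased; the 1/5 allotted to Gbenga's branch passes to Gbenga's issue by representation.
The 1/5 is divided into 4 equal shares of 1/20 among Kehinde, Ronke, Chidinma, Bankole.
Kehinde is living and takes 1/20.
Ronke is living and takes 1/20.
Chidinma is living and takes 1/20.
Bankole predeceased; the 1/20 allotted to Bankole's branch passes to Bankole's issue by representation.
The 1/20 is divided into 3 equal shares of 1/60 among Yetunde, Ebele, Ifeoma.
Yetunde is living and takes 1/60.
Ebele is living and takes 1/60.
Ifeoma is living and takes 1/60.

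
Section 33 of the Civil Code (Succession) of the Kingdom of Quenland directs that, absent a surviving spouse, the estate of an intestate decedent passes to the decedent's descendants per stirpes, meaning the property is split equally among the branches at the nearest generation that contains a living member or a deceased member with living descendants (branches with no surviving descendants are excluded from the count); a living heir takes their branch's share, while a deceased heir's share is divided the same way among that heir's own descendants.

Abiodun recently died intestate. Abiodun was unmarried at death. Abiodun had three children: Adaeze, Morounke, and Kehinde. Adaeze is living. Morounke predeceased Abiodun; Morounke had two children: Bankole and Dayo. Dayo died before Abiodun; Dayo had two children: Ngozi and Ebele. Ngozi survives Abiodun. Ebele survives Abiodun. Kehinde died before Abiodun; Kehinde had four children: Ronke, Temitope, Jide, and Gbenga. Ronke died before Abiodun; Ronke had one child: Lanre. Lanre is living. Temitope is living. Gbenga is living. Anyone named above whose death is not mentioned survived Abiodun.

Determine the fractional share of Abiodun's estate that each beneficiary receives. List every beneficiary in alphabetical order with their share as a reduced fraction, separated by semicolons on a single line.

There is no surviving spouse, so the entire estate passes to Abiodun's descendants per stirpes.
The estate is divided into 3 equal shares of 1/3 among Adaeze, Morounke, Kehinde.
Adaeze is living and takes 1/3.
Morounke predeceased; the 1/3 allotted to Morounke's branch passes to Morounke's issue by representation.
The 1/3 is divided into 2 equal shares of 1/6 among Bankole, Dayo.
Bankole is living and takes 1/6.
Dayo predeceased; the 1/6 allotted to Dayo's branch passes to Dayo's issue by representation.
The 1/6 is divided into 2 equal shares of 1/12 among Ngozi, Ebele.
Ngozi is living and takes 1/12.
Ebele is living and takes 1/12.
Kehinde predeceased; the 1/3 allotted to Kehinde's branch passes to Kehinde's issue by representation.
The 1/3 is divided into 4 equal shares of 1/12 among Ronke, Temitope, Jide, Gbenga.
Ronke predeceased; the 1/12 allotted to Ronke's branch passes to Ronke's issue by representation.
Lanre is the sole taker at this level and receives the full 1/12.
Temitope is living and takes 1/12.
Jide is living and takes 1/12.
Gbenga is living and takes 1/12.

Adaeze 1/3; Bankole 1/6; Ebele 1/12; Gbenga 1/12; Jide 1/12; Lanre 1/12; Ngozi 1/12; Temitope 1/12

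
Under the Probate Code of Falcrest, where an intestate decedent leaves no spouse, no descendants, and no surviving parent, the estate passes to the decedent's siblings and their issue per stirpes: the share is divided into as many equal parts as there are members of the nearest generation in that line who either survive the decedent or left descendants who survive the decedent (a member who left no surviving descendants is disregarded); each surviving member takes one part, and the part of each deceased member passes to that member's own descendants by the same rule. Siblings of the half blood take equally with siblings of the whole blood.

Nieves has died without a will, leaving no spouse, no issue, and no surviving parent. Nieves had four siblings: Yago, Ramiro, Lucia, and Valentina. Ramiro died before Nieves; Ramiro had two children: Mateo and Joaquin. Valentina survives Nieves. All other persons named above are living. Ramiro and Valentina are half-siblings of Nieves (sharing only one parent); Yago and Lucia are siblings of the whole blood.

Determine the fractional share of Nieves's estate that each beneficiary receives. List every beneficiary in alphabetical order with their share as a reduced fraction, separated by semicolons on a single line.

No spouse, descendants, or parent survives, so the estate passes to Nieves's siblings per stirpes.
Half-blood and whole-blood siblings take equally under the stated rule.
The estate is divided into 4 equal shares of 1/4 among Yago, Ramiro, Lucia, Valentina.
Yago is living and takes 1/4.
Ramiro predeceased; the 1/4 allotted to Ramiro's branch passes to Ramiro's issue by representation.
The 1/4 is divided into 2 equal shares of 1/8 among Mateo, Joaquin.
Mateo is living and takes 1/8.
Joaquin is living and takes 1/8.
Lucia is living and takes 1/4.
Valentina is living and takes 1/4.

Joaquin 1/8; Lucia 1/4; Mateo 1/8; Valentina 1/4; Yago 1/4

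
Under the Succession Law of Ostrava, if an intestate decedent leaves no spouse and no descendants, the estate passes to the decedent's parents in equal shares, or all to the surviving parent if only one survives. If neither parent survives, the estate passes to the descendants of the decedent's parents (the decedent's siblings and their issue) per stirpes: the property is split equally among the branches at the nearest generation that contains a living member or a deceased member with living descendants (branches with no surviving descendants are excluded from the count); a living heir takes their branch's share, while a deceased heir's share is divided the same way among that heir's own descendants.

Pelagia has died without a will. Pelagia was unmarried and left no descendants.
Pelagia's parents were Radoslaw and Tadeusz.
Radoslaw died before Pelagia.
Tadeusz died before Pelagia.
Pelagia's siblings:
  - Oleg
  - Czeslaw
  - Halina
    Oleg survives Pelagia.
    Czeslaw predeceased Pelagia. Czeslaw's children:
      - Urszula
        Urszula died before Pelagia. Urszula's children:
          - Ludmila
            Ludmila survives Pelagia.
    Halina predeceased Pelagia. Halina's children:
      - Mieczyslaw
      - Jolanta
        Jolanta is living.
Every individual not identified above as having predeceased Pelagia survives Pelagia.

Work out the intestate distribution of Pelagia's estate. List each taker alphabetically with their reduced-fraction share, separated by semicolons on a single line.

Jolanta 1/6; Ludmila 1/3; Mieczyslaw 1/6; Oleg 1/3

Neither parent survives and there are no descendants, so the estate passes to Pelagia's siblings and their issue per stirpes.
The estate is divided into 3 equal shares of 1/3 among Oleg, Czeslaw, Halina.
Oleg is living and takes 1/3.
Czeslaw predeceased; the 1/3 allotted to Czeslaw's branch passes to Czeslaw's issue by representation.
Urszula's line is the sole branch at this level, so the full 1/3 passes to Urszula's issue by representation.
Ludmila is the sole taker at this level and receives the full 1/3.
Halina predeceased; the 1/3 allotted to Halina's branch passes to Halina's issue by representation.
The 1/3 is divided into 2 equal shares of 1/6 among Mieczyslaw, Jolanta.
Mieczyslaw is living and takes 1/6.
Jolanta is living and takes 1/6.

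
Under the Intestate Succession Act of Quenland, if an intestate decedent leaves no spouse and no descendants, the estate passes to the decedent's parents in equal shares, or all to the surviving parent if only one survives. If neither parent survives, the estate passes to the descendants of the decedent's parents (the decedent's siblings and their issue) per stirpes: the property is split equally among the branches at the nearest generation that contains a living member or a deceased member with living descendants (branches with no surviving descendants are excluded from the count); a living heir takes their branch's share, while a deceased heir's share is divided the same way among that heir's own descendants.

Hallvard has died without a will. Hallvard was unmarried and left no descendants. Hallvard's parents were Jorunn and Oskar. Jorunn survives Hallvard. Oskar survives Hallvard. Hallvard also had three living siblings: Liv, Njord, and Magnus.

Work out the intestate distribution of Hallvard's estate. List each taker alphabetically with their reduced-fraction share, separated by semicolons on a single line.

Jorunn 1/2; Oskar 1/2

Both parents survive, so Jorunn and Oskar each take 1/2. The siblings take nothing because a surviving parent has priority.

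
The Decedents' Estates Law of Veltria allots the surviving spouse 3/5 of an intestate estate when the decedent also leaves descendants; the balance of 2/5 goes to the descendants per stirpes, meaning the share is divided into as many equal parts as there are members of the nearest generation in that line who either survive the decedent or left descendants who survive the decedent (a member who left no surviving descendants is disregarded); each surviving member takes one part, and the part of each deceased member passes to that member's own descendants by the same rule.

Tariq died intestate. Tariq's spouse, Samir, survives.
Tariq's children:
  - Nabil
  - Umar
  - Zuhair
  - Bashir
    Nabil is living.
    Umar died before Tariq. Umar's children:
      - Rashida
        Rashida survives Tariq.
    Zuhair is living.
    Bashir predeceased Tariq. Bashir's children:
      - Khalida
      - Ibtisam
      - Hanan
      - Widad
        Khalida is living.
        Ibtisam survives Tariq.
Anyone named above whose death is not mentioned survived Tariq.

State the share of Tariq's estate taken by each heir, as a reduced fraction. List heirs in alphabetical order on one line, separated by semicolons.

Samir, as surviving spouse, takes 3/5.
The remaining 2/5 passes to Tariq's descendants per stirpes.
The 2/5 is divided into 4 equal shares of 1/10 among Nabil, Umar, Zuhair, Bashir.
Nabil is living and takes 1/10.
Umar predeceased; the 1/10 allotted to Umar's branch passes to Umar's issue by representation.
Rashida is the sole taker at this level and receives the full 1/10.
Zuhair is living and takes 1/10.
Bashir predeceased; the 1/10 allotted to Bashir's branch passes to Bashir's issue by representation.
The 1/10 is divided into 4 equal shares of 1/40 among Khalida, Ibtisam, Hanan, Widad.
Khalida is living and takes 1/40.
Ibtisam is living and takes 1/40.
Hanan is living and takes 1/40.
Widad is living and takes 1/40.

Hanan 1/40; Ibtisam 1/40; Khalida 1/40; Nabil 1/10; Rashida 1/10; Samir 3/5; Widad 1/40; Zuhair 1/10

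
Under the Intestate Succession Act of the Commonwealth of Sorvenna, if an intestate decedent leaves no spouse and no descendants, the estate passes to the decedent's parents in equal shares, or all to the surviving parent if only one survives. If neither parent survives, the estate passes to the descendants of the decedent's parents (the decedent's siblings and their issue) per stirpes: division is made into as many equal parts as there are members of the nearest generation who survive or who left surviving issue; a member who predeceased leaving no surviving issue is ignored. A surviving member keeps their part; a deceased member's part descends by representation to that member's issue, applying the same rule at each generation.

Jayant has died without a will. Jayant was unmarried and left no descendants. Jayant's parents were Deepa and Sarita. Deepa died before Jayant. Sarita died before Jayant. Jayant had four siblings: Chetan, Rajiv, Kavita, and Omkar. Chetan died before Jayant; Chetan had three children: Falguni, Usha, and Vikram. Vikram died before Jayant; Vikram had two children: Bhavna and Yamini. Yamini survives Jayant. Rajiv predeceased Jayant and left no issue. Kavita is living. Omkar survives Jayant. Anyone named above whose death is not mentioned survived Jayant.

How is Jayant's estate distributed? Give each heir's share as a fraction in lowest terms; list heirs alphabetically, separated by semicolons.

Bhavna 1/18; Falguni 1/9; Kavita 1/3; Omkar 1/3; Usha 1/9; Yamini 1/18

Neither parent survives and there are no descendants, so the estate passes to Jayant's siblings and their issue per stirpes.
Rajiv left no surviving issue, so that branch lapses and is disregarded.
The estate is divided into 3 equal shares of 1/3 among Chetan, Kavita, Omkar.
Chetan predeceased; the 1/3 allotted to Chetan's branch passes to Chetan's issue by representation.
The 1/3 is divided into 3 equal shares of 1/9 among Falguni, Usha, Vikram.
Falguni is living and takes 1/9.
Usha is living and takes 1/9.
Vikram predeceased; the 1/9 allotted to Vikram's branch passes to Vikram's issue by representation.
The 1/9 is divided into 2 equal shares of 1/18 among Bhavna, Yamini.
Bhavna is living and takes 1/18.
Yamini is living and takes 1/18.
Kavita is living and takes 1/3.
Omkar is living and takes 1/3.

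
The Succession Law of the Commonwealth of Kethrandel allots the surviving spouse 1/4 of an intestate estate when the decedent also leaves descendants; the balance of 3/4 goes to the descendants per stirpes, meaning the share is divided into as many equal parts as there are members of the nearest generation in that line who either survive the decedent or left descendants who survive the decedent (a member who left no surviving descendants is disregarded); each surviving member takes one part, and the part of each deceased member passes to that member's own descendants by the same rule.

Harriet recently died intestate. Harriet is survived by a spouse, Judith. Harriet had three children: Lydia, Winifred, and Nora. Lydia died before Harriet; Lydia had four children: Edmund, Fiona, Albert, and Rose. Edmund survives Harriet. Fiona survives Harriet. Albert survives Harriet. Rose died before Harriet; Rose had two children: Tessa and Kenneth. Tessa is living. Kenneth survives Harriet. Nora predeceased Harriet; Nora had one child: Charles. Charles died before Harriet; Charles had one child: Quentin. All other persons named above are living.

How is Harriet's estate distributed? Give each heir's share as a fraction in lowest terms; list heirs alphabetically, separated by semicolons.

Judith, as surviving spouse, takes 1/4.
The remaining 3/4 passes to Harriet's descendants per stirpes.
The 3/4 is divided into 3 equal shares of 1/4 among Lydia, Winifred, Nora.
Lydia predeceased; the 1/4 allotted to Lydia's branch passes to Lydia's issue by representation.
The 1/4 is divided into 4 equal shares of 1/16 among Edmund, Fiona, Albert, Rose.
Edmund is living and takes 1/16.
Fiona is living and takes 1/16.
Albert is living and takes 1/16.
Rose predeceased; the 1/16 allotted to Rose's branch passes to Rose's issue by representation.
The 1/16 is divided into 2 equal shares of 1/32 among Tessa, Kenneth.
Tessa is living and takes 1/32.
Kenneth is living and takes 1/32.
Winifred is living and takes 1/4.
Nora predeceased; the 1/4 allotted to Nora's branch passes to Nora's issue by representation.
Charles's line is the sole branch at this level, so the full 1/4 passes to Charles's issue by representation.
Quentin is the sole taker at this level and receives the full 1/4.

Albert 1/16; Edmund 1/16; Fiona 1/16; Judith 1/4; Kenneth 1/32; Quentin 1/4; Tessa 1/32; Winifred 1/4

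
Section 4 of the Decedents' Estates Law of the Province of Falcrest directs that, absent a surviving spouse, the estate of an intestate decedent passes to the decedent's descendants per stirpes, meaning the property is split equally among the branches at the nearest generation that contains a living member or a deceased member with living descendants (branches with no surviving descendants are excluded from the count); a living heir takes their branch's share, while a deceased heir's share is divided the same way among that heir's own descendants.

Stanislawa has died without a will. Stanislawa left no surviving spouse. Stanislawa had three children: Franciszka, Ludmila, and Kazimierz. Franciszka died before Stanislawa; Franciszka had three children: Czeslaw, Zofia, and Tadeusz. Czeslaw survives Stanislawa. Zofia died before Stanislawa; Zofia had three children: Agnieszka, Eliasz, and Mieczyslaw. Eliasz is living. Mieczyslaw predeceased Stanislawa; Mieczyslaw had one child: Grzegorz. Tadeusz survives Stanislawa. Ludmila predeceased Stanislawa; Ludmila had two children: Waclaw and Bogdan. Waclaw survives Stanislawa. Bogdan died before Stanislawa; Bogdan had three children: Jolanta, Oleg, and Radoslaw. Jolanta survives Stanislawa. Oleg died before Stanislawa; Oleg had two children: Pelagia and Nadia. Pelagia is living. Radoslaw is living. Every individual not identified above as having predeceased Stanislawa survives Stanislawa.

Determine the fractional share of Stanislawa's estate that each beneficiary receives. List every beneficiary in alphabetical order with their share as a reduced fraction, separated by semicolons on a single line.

There is no surviving spouse, so the entire estate passes to Stanislawa's descendants per stirpes.
The estate is divided into 3 equal shares of 1/3 among Franciszka, Ludmila, Kazimierz.
Franciszka predeceased; the 1/3 allotted to Franciszka's branch passes to Franciszka's issue by representation.
The 1/3 is divided into 3 equal shares of 1/9 among Czeslaw, Zofia, Tadeusz.
Czeslaw is living and takes 1/9.
Zofia predeceased; the 1/9 allotted to Zofia's branch passes to Zofia's issue by representation.
The 1/9 is divided into 3 equal shares of 1/27 among Agnieszka, Eliasz, Mieczyslaw.
Agnieszka is living and takes 1/27.
Eliasz is living and takes 1/27.
Mieczyslaw predeceased; the 1/27 allotted to Mieczyslaw's branch passes to Mieczyslaw's issue by representation.
Grzegorz is the sole taker at this level and receives the full 1/27.
Tadeusz is living and takes 1/9.
Ludmila predeceased; the 1/3 allotted to Ludmila's branch passes to Ludmila's issue by representation.
The 1/3 is divided into 2 equal shares of 1/6 among Waclaw, Bogdan.
Waclaw is living and takes 1/6.
Bogdan predeceased; the 1/6 allotted to Bogdan's branch passes to Bogdan's issue by representation.
The 1/6 is divided into 3 equal shares of 1/18 among Jolanta, Oleg, Radoslaw.
Jolanta is living and takes 1/18.
Oleg predeceased; the 1/18 allotted to Oleg's branch passes to Oleg's issue by representation.
The 1/18 is divided into 2 equal shares of 1/36 among Pelagia, Nadia.
Pelagia is living and takes 1/36.
Nadia is living and takes 1/36.
Radoslaw is living and takes 1/18.
Kazimierz is living and takes 1/3.

Agnieszka 1/27; Czeslaw 1/9; Eliasz 1/27; Grzegorz 1/27; Jolanta 1/18; Kazimierz 1/3; Nadia 1/36; Pelagia 1/36; Radoslaw 1/18; Tadeusz 1/9; Waclaw 1/6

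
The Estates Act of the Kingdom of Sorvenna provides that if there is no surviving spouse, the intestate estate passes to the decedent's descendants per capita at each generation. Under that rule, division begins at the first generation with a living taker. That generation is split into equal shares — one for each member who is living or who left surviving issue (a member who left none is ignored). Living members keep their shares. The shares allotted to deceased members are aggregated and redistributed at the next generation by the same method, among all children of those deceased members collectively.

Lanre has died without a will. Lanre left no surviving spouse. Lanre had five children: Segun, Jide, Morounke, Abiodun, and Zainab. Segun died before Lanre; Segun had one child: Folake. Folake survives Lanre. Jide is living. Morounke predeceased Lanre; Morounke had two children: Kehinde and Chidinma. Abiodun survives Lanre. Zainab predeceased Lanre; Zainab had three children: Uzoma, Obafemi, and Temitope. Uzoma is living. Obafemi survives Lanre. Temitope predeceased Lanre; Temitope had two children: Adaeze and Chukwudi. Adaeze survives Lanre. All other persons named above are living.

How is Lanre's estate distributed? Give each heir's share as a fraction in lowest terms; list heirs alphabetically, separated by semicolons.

Abiodun 1/5; Adaeze 1/20; Chidinma 1/10; Chukwudi 1/20; Folake 1/10; Jide 1/5; Kehinde 1/10; Obafemi 1/10; Uzoma 1/10

There is no surviving spouse, so the entire estate passes to Lanre's descendants per capita at each generation.
At generation 1 (Segun, Jide, Morounke, Abiodun, Zainab) there are 5 shares of (1)/5 = 1/5 each.
Living: Jide and Abiodun — each takes 1/5.
Deceased: Segun, Morounke, and Zainab. Their combined 3/5 is pooled and carried to generation 2.
At generation 2 (Folake, Kehinde, Chidinma, Uzoma, Obafemi, Temitope) there are 6 shares of (3/5)/6 = 1/10 each.
Living: Folake, Kehinde, Chidinma, Uzoma, and Obafemi — each takes 1/10.
Deceased: Temitope. That 1/10 share is carried to generation 3.
At generation 3 (Adaeze, Chukwudi) there are 2 shares of (1/10)/2 = 1/20 each.
Living: Adaeze and Chukwudi — each takes 1/20.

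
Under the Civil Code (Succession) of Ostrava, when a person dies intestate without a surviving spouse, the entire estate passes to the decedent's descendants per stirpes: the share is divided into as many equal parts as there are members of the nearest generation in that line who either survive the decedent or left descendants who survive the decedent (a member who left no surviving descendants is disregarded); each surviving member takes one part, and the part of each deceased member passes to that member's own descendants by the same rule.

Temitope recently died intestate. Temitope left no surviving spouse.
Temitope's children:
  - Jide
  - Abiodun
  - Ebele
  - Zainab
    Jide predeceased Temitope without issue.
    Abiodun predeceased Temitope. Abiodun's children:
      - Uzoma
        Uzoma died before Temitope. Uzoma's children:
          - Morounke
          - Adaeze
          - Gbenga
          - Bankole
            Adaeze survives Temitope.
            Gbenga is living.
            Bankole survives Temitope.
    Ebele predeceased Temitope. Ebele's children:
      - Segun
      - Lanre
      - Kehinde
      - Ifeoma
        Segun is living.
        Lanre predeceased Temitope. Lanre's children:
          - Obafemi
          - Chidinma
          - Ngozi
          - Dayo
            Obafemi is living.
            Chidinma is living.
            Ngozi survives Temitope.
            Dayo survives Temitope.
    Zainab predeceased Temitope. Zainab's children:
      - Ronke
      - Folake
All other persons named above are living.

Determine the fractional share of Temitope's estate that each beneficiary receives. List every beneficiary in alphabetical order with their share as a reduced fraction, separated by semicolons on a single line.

There is no surviving spouse, so the entire estate passes to Temitope's descendants per stirpes.
Jide left no surviving issue, so that branch lapses and is disregarded.
The estate is divided into 3 equal shares of 1/3 among Abiodun, Ebele, Zainab.
Abiodun predeceased; the 1/3 allotted to Abiodun's branch passes to Abiodun's issue by representation.
Uzoma's line is the sole branch at this level, so the full 1/3 passes to Uzoma's issue by representation.
The 1/3 is divided into 4 equal shares of 1/12 among Morounke, Adaeze, Gbenga, Bankole.
Morounke is living and takes 1/12.
Adaeze is living and takes 1/12.
Gbenga is living and takes 1/12.
Bankole is living and takes 1/12.
Ebele predeceased; the 1/3 allotted to Ebele's branch passes to Ebele's issue by representation.
The 1/3 is divided into 4 equal shares of 1/12 among Segun, Lanre, Kehinde, Ifeoma.
Segun is living and takes 1/12.
Lanre predeceased; the 1/12 allotted to Lanre's branch passes to Lanre's issue by representation.
The 1/12 is divided into 4 equal shares of 1/48 among Obafemi, Chidinma, Ngozi, Dayo.
Obafemi is living and takes 1/48.
Chidinma is living and takes 1/48.
Ngozi is living and takes 1/48.
Dayo is living and takes 1/48.
Kehinde is living and takes 1/12.
Ifeoma is living and takes 1/12.
Zainab predeceased; the 1/3 allotted to Zainab's branch passes to Zainab's issue by representation.
The 1/3 is divided into 2 equal shares of 1/6 among Ronke, Folake.
Ronke is living and takes 1/6.
Folake is living and takes 1/6.

Adaeze 1/12; Bankole 1/12; Chidinma 1/48; Dayo 1/48; Folake 1/6; Gbenga 1/12; Ifeoma 1/12; Kehinde 1/12; Morounke 1/12; Ngozi 1/48; Obafemi 1/48; Ronke 1/6; Segun 1/12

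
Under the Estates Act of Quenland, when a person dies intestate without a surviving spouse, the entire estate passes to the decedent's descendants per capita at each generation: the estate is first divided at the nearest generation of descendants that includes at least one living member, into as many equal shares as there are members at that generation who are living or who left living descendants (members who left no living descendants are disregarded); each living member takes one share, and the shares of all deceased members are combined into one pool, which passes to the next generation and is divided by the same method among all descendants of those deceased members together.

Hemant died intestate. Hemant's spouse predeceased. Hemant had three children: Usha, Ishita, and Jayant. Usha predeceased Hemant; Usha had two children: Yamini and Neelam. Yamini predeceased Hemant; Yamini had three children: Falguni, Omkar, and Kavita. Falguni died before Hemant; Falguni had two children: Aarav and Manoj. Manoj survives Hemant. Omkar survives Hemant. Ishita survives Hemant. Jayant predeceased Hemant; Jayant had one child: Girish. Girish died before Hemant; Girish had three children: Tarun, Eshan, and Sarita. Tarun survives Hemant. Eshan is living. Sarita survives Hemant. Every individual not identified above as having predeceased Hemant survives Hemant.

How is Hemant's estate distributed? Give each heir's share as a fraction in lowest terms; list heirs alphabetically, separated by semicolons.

Aarav 1/27; Eshan 2/27; Ishita 1/3; Kavita 2/27; Manoj 1/27; Neelam 2/9; Omkar 2/27; Sarita 2/27; Tarun 2/27

There is no surviving spouse, so the entire estate passes to Hemant's descendants per capita at each generation.
At generation 1 (Usha, Ishita, Jayant) there are 3 shares of (1)/3 = 1/3 each.
Living: Ishita — each takes 1/3.
Deceased: Usha and Jayant. Their combined 2/3 is pooled and carried to generation 2.
At generation 2 (Yamini, Neelam, Girish) there are 3 shares of (2/3)/3 = 2/9 each.
Living: Neelam — each takes 2/9.
Deceased: Yamini and Girish. Their combined 4/9 is pooled and carried to generation 3.
At generation 3 (Falguni, Omkar, Kavita, Tarun, Eshan, Sarita) there are 6 shares of (4/9)/6 = 2/27 each.
Living: Omkar, Kavita, Tarun, Eshan, and Sarita — each takes 2/27.
Deceased: Falguni. That 2/27 share is carried to generation 4.
At generation 4 (Aarav, Manoj) there are 2 shares of (2/27)/2 = 1/27 each.
Living: Aarav and Manoj — each takes 1/27.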